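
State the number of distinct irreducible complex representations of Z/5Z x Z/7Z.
35

Argument: The number of irreducible complex representations of a finite group equals its number of conjugacy classes. Z/5Z x Z/7Z is abelian of order 35, so every element is its own conjugacy class: 35 classes, so Z/5Z x Z/7Z (order 35) has exactly 35 irreducible complex representations.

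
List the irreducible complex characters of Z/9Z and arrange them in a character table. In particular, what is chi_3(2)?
Character table of Z/9Z (irreps indexed chi_0,...,chi_8 with chi_k(m) = zeta_9^(k*m), zeta_9 = exp(2*pi*i/9)):
  irrep \ class  {0} (size 1)  {1} (size 1)    {2} (size 1)    {3} (size 1)    {4} (size 1)    {5} (size 1)    {6} (size 1)    {7} (size 1)    {8} (size 1)  
  chi_0          1             1               1               1               1               1               1               1               1             
  chi_1          1             exp(2*I*pi/9)   exp(4*I*pi/9)   exp(2*I*pi/3)   exp(8*I*pi/9)   exp(-8*I*pi/9)  exp(-2*I*pi/3)  exp(-4*I*pi/9)  exp(-2*I*pi/9)
  chi_2          1             exp(4*I*pi/9)   exp(8*I*pi/9)   exp(-2*I*pi/3)  exp(-2*I*pi/9)  exp(2*I*pi/9)   exp(2*I*pi/3)   exp(-8*I*pi/9)  exp(-4*I*pi/9)
  chi_3          1             exp(2*I*pi/3)   exp(-2*I*pi/3)  1               exp(2*I*pi/3)   exp(-2*I*pi/3)  1               exp(2*I*pi/3)   exp(-2*I*pi/3)
  chi_4          1             exp(8*I*pi/9)   exp(-2*I*pi/9)  exp(2*I*pi/3)   exp(-4*I*pi/9)  exp(4*I*pi/9)   exp(-2*I*pi/3)  exp(2*I*pi/9)   exp(-8*I*pi/9)
  chi_5          1             exp(-8*I*pi/9)  exp(2*I*pi/9)   exp(-2*I*pi/3)  exp(4*I*pi/9)   exp(-4*I*pi/9)  exp(2*I*pi/3)   exp(-2*I*pi/9)  exp(8*I*pi/9) 
  chi_6          1             exp(-2*I*pi/3)  exp(2*I*pi/3)   1               exp(-2*I*pi/3)  exp(2*I*pi/3)   1               exp(-2*I*pi/3)  exp(2*I*pi/3) 
  chi_7          1             exp(-4*I*pi/9)  exp(-8*I*pi/9)  exp(2*I*pi/3)   exp(2*I*pi/9)   exp(-2*I*pi/9)  exp(-2*I*pi/3)  exp(8*I*pi/9)   exp(4*I*pi/9) 
  chi_8          1             exp(-2*I*pi/9)  exp(-4*I*pi/9)  exp(-2*I*pi/3)  exp(-8*I*pi/9)  exp(8*I*pi/9)   exp(2*I*pi/3)   exp(4*I*pi/9)   exp(2*I*pi/9) 

Spot check: chi_3(2) = zeta_9^(3*2) = zeta_9^6 = exp(-2*I*pi/3).

Justification: Z/9Z is abelian, so all 9 irreducible complex representations are 1-dimensional. They are given by chi_k(m) = zeta_9^(k*m) for k = 0,...,8. Row orthogonality: sum_m chi_k(m) conj(chi_l(m)) = 9 * [k = l].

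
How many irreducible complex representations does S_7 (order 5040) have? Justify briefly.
15

Solution. The number of irreducible complex representations of a finite group equals its number of conjugacy classes. Conjugacy classes in S_7 correspond to cycle types, i.e. partitions of 7; there are p(7) = 15 of them, so S_7 (order 5040) has exactly 15 irreducible complex representations.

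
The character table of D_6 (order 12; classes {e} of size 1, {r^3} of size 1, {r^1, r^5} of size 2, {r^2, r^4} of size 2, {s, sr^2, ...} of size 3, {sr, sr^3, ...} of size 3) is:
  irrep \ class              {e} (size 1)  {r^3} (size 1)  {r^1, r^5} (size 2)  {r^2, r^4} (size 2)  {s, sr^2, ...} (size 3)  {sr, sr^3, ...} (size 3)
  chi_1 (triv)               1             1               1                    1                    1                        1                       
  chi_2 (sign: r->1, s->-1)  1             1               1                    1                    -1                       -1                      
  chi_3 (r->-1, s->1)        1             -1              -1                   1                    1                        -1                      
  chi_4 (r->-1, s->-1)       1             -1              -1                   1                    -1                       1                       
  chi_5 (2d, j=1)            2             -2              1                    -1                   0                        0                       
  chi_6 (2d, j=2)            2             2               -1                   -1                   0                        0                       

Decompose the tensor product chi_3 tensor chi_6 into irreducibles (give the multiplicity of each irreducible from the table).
chi_3 tensor chi_6 = chi_5 (all other irreducibles have multiplicity 0).

Argument: The character of a tensor product is the pointwise product (chi_3 * chi_6)(C) = chi_3(C) * chi_6(C):
  {e}: (1)*(2), {r^3}: (-1)*(2), {r^1, r^5}: (-1)*(-1), {r^2, r^4}: (1)*(-1), {s, sr^2, ...}: (1)*(0), {sr, sr^3, ...}: (-1)*(0)
so (chi_3 * chi_6) takes values
  {e} -> 2, {r^3} -> -2, {r^1, r^5} -> 1, {r^2, r^4} -> -1, {s, sr^2, ...} -> 0, {sr, sr^3, ...} -> 0.
Now take the inner product of this character with each irreducible chi from the table, <chi_3*chi_6, chi> = (1/12) sum_C |C| (chi_3*chi_6)(C) conj(chi(C)):
  <chi_3*chi_6, chi_1> = (1/12)[1*(2)*conj(1) + 1*(-2)*conj(1) + 2*(1)*conj(1) + 2*(-1)*conj(1) + 3*(0)*conj(1) + 3*(0)*conj(1)]
      = (1/12)[(2) + (-2) + (2) + (-2) + (0) + (0)] = 0/12 = 0
  <chi_3*chi_6, chi_2> = (1/12)[1*(2)*conj(1) + 1*(-2)*conj(1) + 2*(1)*conj(1) + 2*(-1)*conj(1) + 3*(0)*conj(-1) + 3*(0)*conj(-1)]
      = (1/12)[(2) + (-2) + (2) + (-2) + (0) + (0)] = 0/12 = 0
  <chi_3*chi_6, chi_3> = (1/12)[1*(2)*conj(1) + 1*(-2)*conj(-1) + 2*(1)*conj(-1) + 2*(-1)*conj(1) + 3*(0)*conj(1) + 3*(0)*conj(-1)]
      = (1/12)[(2) + (2) + (-2) + (-2) + (0) + (0)] = 0/12 = 0
  <chi_3*chi_6, chi_4> = (1/12)[1*(2)*conj(1) + 1*(-2)*conj(-1) + 2*(1)*conj(-1) + 2*(-1)*conj(1) + 3*(0)*conj(-1) + 3*(0)*conj(1)]
      = (1/12)[(2) + (2) + (-2) + (-2) + (0) + (0)] = 0/12 = 0
  <chi_3*chi_6, chi_5> = (1/12)[1*(2)*conj(2) + 1*(-2)*conj(-2) + 2*(1)*conj(1) + 2*(-1)*conj(-1) + 3*(0)*conj(0) + 3*(0)*conj(0)]
      = (1/12)[(4) + (4) + (2) + (2) + (0) + (0)] = 12/12 = 1
  <chi_3*chi_6, chi_6> = (1/12)[1*(2)*conj(2) + 1*(-2)*conj(2) + 2*(1)*conj(-1) + 2*(-1)*conj(-1) + 3*(0)*conj(0) + 3*(0)*conj(0)]
      = (1/12)[(4) + (-4) + (-2) + (2) + (0) + (0)] = 0/12 = 0
Hence the multiplicities are chi_5: 1. Dimension check: dim(chi_3)*dim(chi_6) = 1*2 = 2 and sum (mult * dim) = 1*2 = 2.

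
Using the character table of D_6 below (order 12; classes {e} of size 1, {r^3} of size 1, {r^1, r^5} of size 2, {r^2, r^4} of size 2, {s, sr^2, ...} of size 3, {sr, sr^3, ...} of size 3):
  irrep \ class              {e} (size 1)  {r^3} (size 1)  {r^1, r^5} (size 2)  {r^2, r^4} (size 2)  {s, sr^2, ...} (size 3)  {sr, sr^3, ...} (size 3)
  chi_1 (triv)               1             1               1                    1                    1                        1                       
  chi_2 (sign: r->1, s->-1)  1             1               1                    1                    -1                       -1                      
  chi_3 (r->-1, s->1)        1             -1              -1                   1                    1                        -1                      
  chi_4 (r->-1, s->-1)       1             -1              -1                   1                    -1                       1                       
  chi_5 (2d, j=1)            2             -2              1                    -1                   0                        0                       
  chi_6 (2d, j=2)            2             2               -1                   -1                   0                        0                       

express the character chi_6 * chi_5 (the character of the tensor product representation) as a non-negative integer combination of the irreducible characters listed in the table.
chi_6 tensor chi_5 = chi_3 + chi_4 + chi_5 (all other irreducibles have multiplicity 0).

Details: The character of a tensor product is the pointwise product (chi_6 * chi_5)(C) = chi_6(C) * chi_5(C):
  {e}: (2)*(2), {r^3}: (2)*(-2), {r^1, r^5}: (-1)*(1), {r^2, r^4}: (-1)*(-1), {s, sr^2, ...}: (0)*(0), {sr, sr^3, ...}: (0)*(0)
so (chi_6 * chi_5) takes values
  {e} -> 4, {r^3} -> -4, {r^1, r^5} -> -1, {r^2, r^4} -> 1, {s, sr^2, ...} -> 0, {sr, sr^3, ...} -> 0.
Now take the inner product of this character with each irreducible chi from the table, <chi_6*chi_5, chi> = (1/12) sum_C |C| (chi_6*chi_5)(C) conj(chi(C)):
  <chi_6*chi_5, chi_1> = (1/12)[1*(4)*conj(1) + 1*(-4)*conj(1) + 2*(-1)*conj(1) + 2*(1)*conj(1) + 3*(0)*conj(1) + 3*(0)*conj(1)]
      = (1/12)[(4) + (-4) + (-2) + (2) + (0) + (0)] = 0/12 = 0
  <chi_6*chi_5, chi_2> = (1/12)[1*(4)*conj(1) + 1*(-4)*conj(1) + 2*(-1)*conj(1) + 2*(1)*conj(1) + 3*(0)*conj(-1) + 3*(0)*conj(-1)]
      = (1/12)[(4) + (-4) + (-2) + (2) + (0) + (0)] = 0/12 = 0
  <chi_6*chi_5, chi_3> = (1/12)[1*(4)*conj(1) + 1*(-4)*conj(-1) + 2*(-1)*conj(-1) + 2*(1)*conj(1) + 3*(0)*conj(1) + 3*(0)*conj(-1)]
      = (1/12)[(4) + (4) + (2) + (2) + (0) + (0)] = 12/12 = 1
  <chi_6*chi_5, chi_4> = (1/12)[1*(4)*conj(1) + 1*(-4)*conj(-1) + 2*(-1)*conj(-1) + 2*(1)*conj(1) + 3*(0)*conj(-1) + 3*(0)*conj(1)]
      = (1/12)[(4) + (4) + (2) + (2) + (0) + (0)] = 12/12 = 1
  <chi_6*chi_5, chi_5> = (1/12)[1*(4)*conj(2) + 1*(-4)*conj(-2) + 2*(-1)*conj(1) + 2*(1)*conj(-1) + 3*(0)*conj(0) + 3*(0)*conj(0)]
      = (1/12)[(8) + (8) + (-2) + (-2) + (0) + (0)] = 12/12 = 1
  <chi_6*chi_5, chi_6> = (1/12)[1*(4)*conj(2) + 1*(-4)*conj(2) + 2*(-1)*conj(-1) + 2*(1)*conj(-1) + 3*(0)*conj(0) + 3*(0)*conj(0)]
      = (1/12)[(8) + (-8) + (2) + (-2) + (0) + (0)] = 0/12 = 0
Hence the multiplicities are chi_3: 1, chi_4: 1, chi_5: 1. Dimension check: dim(chi_6)*dim(chi_5) = 2*2 = 4 and sum (mult * dim) = 1*1 + 1*1 + 1*2 = 4.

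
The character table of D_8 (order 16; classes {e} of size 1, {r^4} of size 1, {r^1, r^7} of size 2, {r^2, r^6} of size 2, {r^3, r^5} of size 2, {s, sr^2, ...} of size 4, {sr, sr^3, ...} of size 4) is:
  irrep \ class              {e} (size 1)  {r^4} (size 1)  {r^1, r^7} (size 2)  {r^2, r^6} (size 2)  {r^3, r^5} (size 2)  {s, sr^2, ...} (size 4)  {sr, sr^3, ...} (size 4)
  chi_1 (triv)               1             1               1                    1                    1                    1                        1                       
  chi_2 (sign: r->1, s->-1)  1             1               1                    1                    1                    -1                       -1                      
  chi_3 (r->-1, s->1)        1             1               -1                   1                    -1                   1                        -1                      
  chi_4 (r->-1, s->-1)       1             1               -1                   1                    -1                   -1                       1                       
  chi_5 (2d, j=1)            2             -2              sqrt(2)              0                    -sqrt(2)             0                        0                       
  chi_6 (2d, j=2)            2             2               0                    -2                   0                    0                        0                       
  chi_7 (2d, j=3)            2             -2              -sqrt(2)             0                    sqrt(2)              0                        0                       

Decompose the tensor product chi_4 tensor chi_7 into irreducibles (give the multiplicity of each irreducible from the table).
chi_4 tensor chi_7 = chi_5 (all other irreducibles have multiplicity 0).

Derivation: The character of a tensor product is the pointwise product (chi_4 * chi_7)(C) = chi_4(C) * chi_7(C):
  {e}: (1)*(2), {r^4}: (1)*(-2), {r^1, r^7}: (-1)*(-sqrt(2)), {r^2, r^6}: (1)*(0), {r^3, r^5}: (-1)*(sqrt(2)), {s, sr^2, ...}: (-1)*(0), {sr, sr^3, ...}: (1)*(0)
so (chi_4 * chi_7) takes values
  {e} -> 2, {r^4} -> -2, {r^1, r^7} -> sqrt(2), {r^2, r^6} -> 0, {r^3, r^5} -> -sqrt(2), {s, sr^2, ...} -> 0, {sr, sr^3, ...} -> 0.
Now take the inner product of this character with each irreducible chi from the table, <chi_4*chi_7, chi> = (1/16) sum_C |C| (chi_4*chi_7)(C) conj(chi(C)):
  <chi_4*chi_7, chi_1> = (1/16)[1*(2)*conj(1) + 1*(-2)*conj(1) + 2*(sqrt(2))*conj(1) + 2*(0)*conj(1) + 2*(-sqrt(2))*conj(1) + 4*(0)*conj(1) + 4*(0)*conj(1)]
      = (1/16)[(2) + (-2) + (2*sqrt(2)) + (0) + (-2*sqrt(2)) + (0) + (0)] = 0/16 = 0
  <chi_4*chi_7, chi_2> = (1/16)[1*(2)*conj(1) + 1*(-2)*conj(1) + 2*(sqrt(2))*conj(1) + 2*(0)*conj(1) + 2*(-sqrt(2))*conj(1) + 4*(0)*conj(-1) + 4*(0)*conj(-1)]
      = (1/16)[(2) + (-2) + (2*sqrt(2)) + (0) + (-2*sqrt(2)) + (0) + (0)] = 0/16 = 0
  <chi_4*chi_7, chi_3> = (1/16)[1*(2)*conj(1) + 1*(-2)*conj(1) + 2*(sqrt(2))*conj(-1) + 2*(0)*conj(1) + 2*(-sqrt(2))*conj(-1) + 4*(0)*conj(1) + 4*(0)*conj(-1)]
      = (1/16)[(2) + (-2) + (-2*sqrt(2)) + (0) + (2*sqrt(2)) + (0) + (0)] = 0/16 = 0
  <chi_4*chi_7, chi_4> = (1/16)[1*(2)*conj(1) + 1*(-2)*conj(1) + 2*(sqrt(2))*conj(-1) + 2*(0)*conj(1) + 2*(-sqrt(2))*conj(-1) + 4*(0)*conj(-1) + 4*(0)*conj(1)]
      = (1/16)[(2) + (-2) + (-2*sqrt(2)) + (0) + (2*sqrt(2)) + (0) + (0)] = 0/16 = 0
  <chi_4*chi_7, chi_5> = (1/16)[1*(2)*conj(2) + 1*(-2)*conj(-2) + 2*(sqrt(2))*conj(sqrt(2)) + 2*(0)*conj(0) + 2*(-sqrt(2))*conj(-sqrt(2)) + 4*(0)*conj(0) + 4*(0)*conj(0)]
      = (1/16)[(4) + (4) + (4) + (0) + (4) + (0) + (0)] = 16/16 = 1
  <chi_4*chi_7, chi_6> = (1/16)[1*(2)*conj(2) + 1*(-2)*conj(2) + 2*(sqrt(2))*conj(0) + 2*(0)*conj(-2) + 2*(-sqrt(2))*conj(0) + 4*(0)*conj(0) + 4*(0)*conj(0)]
      = (1/16)[(4) + (-4) + (0) + (0) + (0) + (0) + (0)] = 0/16 = 0
  <chi_4*chi_7, chi_7> = (1/16)[1*(2)*conj(2) + 1*(-2)*conj(-2) + 2*(sqrt(2))*conj(-sqrt(2)) + 2*(0)*conj(0) + 2*(-sqrt(2))*conj(sqrt(2)) + 4*(0)*conj(0) + 4*(0)*conj(0)]
      = (1/16)[(4) + (4) + (-4) + (0) + (-4) + (0) + (0)] = 0/16 = 0
Hence the multiplicities are chi_5: 1. Dimension check: dim(chi_4)*dim(chi_7) = 1*2 = 2 and sum (mult * dim) = 1*2 = 2.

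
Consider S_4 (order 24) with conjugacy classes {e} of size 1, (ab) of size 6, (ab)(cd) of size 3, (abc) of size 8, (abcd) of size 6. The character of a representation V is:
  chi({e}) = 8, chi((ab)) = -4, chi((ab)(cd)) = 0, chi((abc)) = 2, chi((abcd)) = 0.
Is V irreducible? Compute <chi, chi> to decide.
Not irreducible (reducible): <chi, chi> = 8 > 1.

Reasoning: <chi, chi> = (1/|G|) sum_C |C| * |chi(C)|^2 = (1/24)[1*|8|^2 + 6*|-4|^2 + 3*|0|^2 + 8*|2|^2 + 6*|0|^2]
  = (1/24)[(64) + (96) + (0) + (32) + (0)] = 192/24 = 8.
A character is irreducible iff <chi, chi> = 1, so this representation is reducible.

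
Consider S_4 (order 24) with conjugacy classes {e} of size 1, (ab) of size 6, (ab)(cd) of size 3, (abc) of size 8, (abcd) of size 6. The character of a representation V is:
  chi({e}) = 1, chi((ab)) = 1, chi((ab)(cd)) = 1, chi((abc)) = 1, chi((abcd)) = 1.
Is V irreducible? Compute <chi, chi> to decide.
Irreducible: <chi, chi> = 1.

Working: <chi, chi> = (1/|G|) sum_C |C| * |chi(C)|^2 = (1/24)[1*|1|^2 + 6*|1|^2 + 3*|1|^2 + 8*|1|^2 + 6*|1|^2]
  = (1/24)[(1) + (6) + (3) + (8) + (6)] = 24/24 = 1.
A character is irreducible iff <chi, chi> = 1, so this representation is irreducible.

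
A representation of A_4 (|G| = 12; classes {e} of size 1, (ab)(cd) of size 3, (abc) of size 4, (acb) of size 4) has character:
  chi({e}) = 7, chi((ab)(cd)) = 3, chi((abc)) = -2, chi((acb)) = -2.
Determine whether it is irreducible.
Not irreducible (reducible): <chi, chi> = 9 > 1.

Working: <chi, chi> = (1/|G|) sum_C |C| * |chi(C)|^2 = (1/12)[1*|7|^2 + 3*|3|^2 + 4*|-2|^2 + 4*|-2|^2]
  = (1/12)[(49) + (27) + (16) + (16)] = 108/12 = 9.
(Exp terms are combined using exp(i*s)*conj(exp(i*t)) = exp(i*(s-t)), and sums of them are collapsed using the identity that for every m > 1 the m distinct m-th roots of unity sum to 0, e.g. 1 + exp(2*I*pi/3) + exp(-2*I*pi/3) = 0.)
A character is irreducible iff <chi, chi> = 1, so this representation is reducible.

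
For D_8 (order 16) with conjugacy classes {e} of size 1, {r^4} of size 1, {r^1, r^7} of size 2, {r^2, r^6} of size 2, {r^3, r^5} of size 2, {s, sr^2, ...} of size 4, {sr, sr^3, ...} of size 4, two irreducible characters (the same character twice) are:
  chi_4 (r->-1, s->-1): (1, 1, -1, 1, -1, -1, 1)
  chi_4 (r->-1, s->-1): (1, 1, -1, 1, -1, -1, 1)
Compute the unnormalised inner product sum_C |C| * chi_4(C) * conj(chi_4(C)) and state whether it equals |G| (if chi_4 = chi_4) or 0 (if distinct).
Sum = 16 = |G| = 16; so <chi_4, chi_4> = 1 (norm-1 confirms irreducibility).

Compute term by term over conjugacy classes (|C| * chi_4(C) * conj(chi_4(C))):
  1*(1)*conj(1) + 1*(1)*conj(1) + 2*(-1)*conj(-1) + 2*(1)*conj(1) + 2*(-1)*conj(-1) + 4*(-1)*conj(-1) + 4*(1)*conj(1)
  = (1) + (1) + (2) + (2) + (2) + (4) + (4)
  = 16.
Dividing by |G| = 16 gives 16/16 = 1, matching the row-orthogonality relation <chi_4, chi_4> = [chi_4 = chi_4].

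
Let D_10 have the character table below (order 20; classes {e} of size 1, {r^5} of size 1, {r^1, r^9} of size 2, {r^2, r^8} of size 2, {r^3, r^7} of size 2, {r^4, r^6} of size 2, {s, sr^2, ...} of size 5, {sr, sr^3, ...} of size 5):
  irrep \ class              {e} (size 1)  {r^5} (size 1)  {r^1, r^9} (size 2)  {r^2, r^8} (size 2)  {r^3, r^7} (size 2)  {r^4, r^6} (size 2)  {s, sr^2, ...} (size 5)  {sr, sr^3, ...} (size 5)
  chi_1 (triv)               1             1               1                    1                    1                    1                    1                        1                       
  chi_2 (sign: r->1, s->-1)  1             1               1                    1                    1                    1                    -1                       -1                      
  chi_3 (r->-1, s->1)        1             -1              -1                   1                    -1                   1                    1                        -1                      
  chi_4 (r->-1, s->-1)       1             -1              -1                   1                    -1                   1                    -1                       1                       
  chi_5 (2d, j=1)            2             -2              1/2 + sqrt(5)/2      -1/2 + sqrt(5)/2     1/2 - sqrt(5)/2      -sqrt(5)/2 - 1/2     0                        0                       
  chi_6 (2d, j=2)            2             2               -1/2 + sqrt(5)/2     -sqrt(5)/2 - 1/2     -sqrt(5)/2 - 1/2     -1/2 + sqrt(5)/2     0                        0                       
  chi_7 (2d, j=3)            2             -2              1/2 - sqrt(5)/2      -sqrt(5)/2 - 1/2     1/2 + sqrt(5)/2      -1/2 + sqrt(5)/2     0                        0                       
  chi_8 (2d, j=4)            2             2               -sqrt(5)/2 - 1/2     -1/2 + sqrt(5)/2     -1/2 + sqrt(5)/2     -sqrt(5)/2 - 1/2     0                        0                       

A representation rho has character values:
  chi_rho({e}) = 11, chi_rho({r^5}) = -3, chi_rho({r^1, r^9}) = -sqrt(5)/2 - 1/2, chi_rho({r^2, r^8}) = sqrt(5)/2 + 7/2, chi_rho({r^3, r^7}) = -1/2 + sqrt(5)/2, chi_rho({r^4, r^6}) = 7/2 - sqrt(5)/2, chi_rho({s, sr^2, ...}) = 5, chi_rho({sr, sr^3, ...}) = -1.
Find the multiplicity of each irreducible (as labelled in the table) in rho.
Multiplicities: chi_1: 2, chi_2: 0, chi_3: 3, chi_4: 0, chi_5: 1, chi_6: 0, chi_7: 1, chi_8: 1.

Proof sketch: Use <chi_rho, chi> = (1/|G|) sum_C |C| * chi_rho(C) * conj(chi(C)) with |G| = 20 for each irreducible chi in the table:
  <chi_rho, chi_1> = (1/20)[1*(11)*conj(1) + 1*(-3)*conj(1) + 2*(-sqrt(5)/2 - 1/2)*conj(1) + 2*(sqrt(5)/2 + 7/2)*conj(1) + 2*(-1/2 + sqrt(5)/2)*conj(1) + 2*(7/2 - sqrt(5)/2)*conj(1) + 5*(5)*conj(1) + 5*(-1)*conj(1)]
      = (1/20)[(11) + (-3) + (-sqrt(5) - 1) + (sqrt(5) + 7) + (-1 + sqrt(5)) + (7 - sqrt(5)) + (25) + (-5)] = 40/20 = 2
  <chi_rho, chi_2> = (1/20)[1*(11)*conj(1) + 1*(-3)*conj(1) + 2*(-sqrt(5)/2 - 1/2)*conj(1) + 2*(sqrt(5)/2 + 7/2)*conj(1) + 2*(-1/2 + sqrt(5)/2)*conj(1) + 2*(7/2 - sqrt(5)/2)*conj(1) + 5*(5)*conj(-1) + 5*(-1)*conj(-1)]
      = (1/20)[(11) + (-3) + (-sqrt(5) - 1) + (sqrt(5) + 7) + (-1 + sqrt(5)) + (7 - sqrt(5)) + (-25) + (5)] = 0/20 = 0
  <chi_rho, chi_3> = (1/20)[1*(11)*conj(1) + 1*(-3)*conj(-1) + 2*(-sqrt(5)/2 - 1/2)*conj(-1) + 2*(sqrt(5)/2 + 7/2)*conj(1) + 2*(-1/2 + sqrt(5)/2)*conj(-1) + 2*(7/2 - sqrt(5)/2)*conj(1) + 5*(5)*conj(1) + 5*(-1)*conj(-1)]
      = (1/20)[(11) + (3) + (1 + sqrt(5)) + (sqrt(5) + 7) + (1 - sqrt(5)) + (7 - sqrt(5)) + (25) + (5)] = 60/20 = 3
  <chi_rho, chi_4> = (1/20)[1*(11)*conj(1) + 1*(-3)*conj(-1) + 2*(-sqrt(5)/2 - 1/2)*conj(-1) + 2*(sqrt(5)/2 + 7/2)*conj(1) + 2*(-1/2 + sqrt(5)/2)*conj(-1) + 2*(7/2 - sqrt(5)/2)*conj(1) + 5*(5)*conj(-1) + 5*(-1)*conj(1)]
      = (1/20)[(11) + (3) + (1 + sqrt(5)) + (sqrt(5) + 7) + (1 - sqrt(5)) + (7 - sqrt(5)) + (-25) + (-5)] = 0/20 = 0
  <chi_rho, chi_5> = (1/20)[1*(11)*conj(2) + 1*(-3)*conj(-2) + 2*(-sqrt(5)/2 - 1/2)*conj(1/2 + sqrt(5)/2) + 2*(sqrt(5)/2 + 7/2)*conj(-1/2 + sqrt(5)/2) + 2*(-1/2 + sqrt(5)/2)*conj(1/2 - sqrt(5)/2) + 2*(7/2 - sqrt(5)/2)*conj(-sqrt(5)/2 - 1/2) + 5*(5)*conj(0) + 5*(-1)*conj(0)]
      = (1/20)[(22) + (6) + (-3 - sqrt(5)) + (-1 + 3*sqrt(5)) + (-3 + sqrt(5)) + (-3*sqrt(5) - 1) + (0) + (0)] = 20/20 = 1
  <chi_rho, chi_6> = (1/20)[1*(11)*conj(2) + 1*(-3)*conj(2) + 2*(-sqrt(5)/2 - 1/2)*conj(-1/2 + sqrt(5)/2) + 2*(sqrt(5)/2 + 7/2)*conj(-sqrt(5)/2 - 1/2) + 2*(-1/2 + sqrt(5)/2)*conj(-sqrt(5)/2 - 1/2) + 2*(7/2 - sqrt(5)/2)*conj(-1/2 + sqrt(5)/2) + 5*(5)*conj(0) + 5*(-1)*conj(0)]
      = (1/20)[(22) + (-6) + (-2) + (-4*sqrt(5) - 6) + (-2) + (-6 + 4*sqrt(5)) + (0) + (0)] = 0/20 = 0
  <chi_rho, chi_7> = (1/20)[1*(11)*conj(2) + 1*(-3)*conj(-2) + 2*(-sqrt(5)/2 - 1/2)*conj(1/2 - sqrt(5)/2) + 2*(sqrt(5)/2 + 7/2)*conj(-sqrt(5)/2 - 1/2) + 2*(-1/2 + sqrt(5)/2)*conj(1/2 + sqrt(5)/2) + 2*(7/2 - sqrt(5)/2)*conj(-1/2 + sqrt(5)/2) + 5*(5)*conj(0) + 5*(-1)*conj(0)]
      = (1/20)[(22) + (6) + (2) + (-4*sqrt(5) - 6) + (2) + (-6 + 4*sqrt(5)) + (0) + (0)] = 20/20 = 1
  <chi_rho, chi_8> = (1/20)[1*(11)*conj(2) + 1*(-3)*conj(2) + 2*(-sqrt(5)/2 - 1/2)*conj(-sqrt(5)/2 - 1/2) + 2*(sqrt(5)/2 + 7/2)*conj(-1/2 + sqrt(5)/2) + 2*(-1/2 + sqrt(5)/2)*conj(-1/2 + sqrt(5)/2) + 2*(7/2 - sqrt(5)/2)*conj(-sqrt(5)/2 - 1/2) + 5*(5)*conj(0) + 5*(-1)*conj(0)]
      = (1/20)[(22) + (-6) + (sqrt(5) + 3) + (-1 + 3*sqrt(5)) + (3 - sqrt(5)) + (-3*sqrt(5) - 1) + (0) + (0)] = 20/20 = 1
Dimension check: dim(rho) = sum (mult * dim) = 2*1 + 0*1 + 3*1 + 0*1 + 1*2 + 0*2 + 1*2 + 1*2 = 11 = chi_rho(e) = 11.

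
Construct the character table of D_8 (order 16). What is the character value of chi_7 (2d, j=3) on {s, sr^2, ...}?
Conjugacy classes: {e} of size 1, {r^4} of size 1, {r^1, r^7} of size 2, {r^2, r^6} of size 2, {r^3, r^5} of size 2, {s, sr^2, ...} of size 4, {sr, sr^3, ...} of size 4.
Character table:
  irrep \ class              {e} (size 1)  {r^4} (size 1)  {r^1, r^7} (size 2)  {r^2, r^6} (size 2)  {r^3, r^5} (size 2)  {s, sr^2, ...} (size 4)  {sr, sr^3, ...} (size 4)
  chi_1 (triv)               1             1               1                    1                    1                    1                        1                       
  chi_2 (sign: r->1, s->-1)  1             1               1                    1                    1                    -1                       -1                      
  chi_3 (r->-1, s->1)        1             1               -1                   1                    -1                   1                        -1                      
  chi_4 (r->-1, s->-1)       1             1               -1                   1                    -1                   -1                       1                       
  chi_5 (2d, j=1)            2             -2              sqrt(2)              0                    -sqrt(2)             0                        0                       
  chi_6 (2d, j=2)            2             2               0                    -2                   0                    0                        0                       
  chi_7 (2d, j=3)            2             -2              -sqrt(2)             0                    sqrt(2)              0                        0                       

Spot check: chi_7 (2d, j=3) on {s, sr^2, ...} = 0.

Derivation: D_8 has order 2*8 = 16 with 7 conjugacy classes, hence 7 irreducibles. Sum of squared dims 1 + 1 + 1 + 1 + 4 + 4 + 4 = 16 = |G|. Linear characters come from the abelianisation; the 2-dimensional irreps have character r^k -> 2*cos(2*pi*j*k/8), reflections -> 0.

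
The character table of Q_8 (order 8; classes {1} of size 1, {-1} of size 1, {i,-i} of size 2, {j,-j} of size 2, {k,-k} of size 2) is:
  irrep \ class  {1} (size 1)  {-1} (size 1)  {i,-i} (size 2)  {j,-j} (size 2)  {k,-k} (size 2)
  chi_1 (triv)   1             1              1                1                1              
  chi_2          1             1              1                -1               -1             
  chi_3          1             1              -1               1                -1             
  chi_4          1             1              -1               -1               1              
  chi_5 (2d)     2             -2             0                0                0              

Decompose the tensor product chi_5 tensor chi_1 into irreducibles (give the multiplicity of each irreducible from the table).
chi_5 tensor chi_1 = chi_5 (all other irreducibles have multiplicity 0).

Solution. The character of a tensor product is the pointwise product (chi_5 * chi_1)(C) = chi_5(C) * chi_1(C):
  {1}: (2)*(1), {-1}: (-2)*(1), {i,-i}: (0)*(1), {j,-j}: (0)*(1), {k,-k}: (0)*(1)
so (chi_5 * chi_1) takes values
  {1} -> 2, {-1} -> -2, {i,-i} -> 0, {j,-j} -> 0, {k,-k} -> 0.
Now take the inner product of this character with each irreducible chi from the table, <chi_5*chi_1, chi> = (1/8) sum_C |C| (chi_5*chi_1)(C) conj(chi(C)):
  <chi_5*chi_1, chi_1> = (1/8)[1*(2)*conj(1) + 1*(-2)*conj(1) + 2*(0)*conj(1) + 2*(0)*conj(1) + 2*(0)*conj(1)]
      = (1/8)[(2) + (-2) + (0) + (0) + (0)] = 0/8 = 0
  <chi_5*chi_1, chi_2> = (1/8)[1*(2)*conj(1) + 1*(-2)*conj(1) + 2*(0)*conj(1) + 2*(0)*conj(-1) + 2*(0)*conj(-1)]
      = (1/8)[(2) + (-2) + (0) + (0) + (0)] = 0/8 = 0
  <chi_5*chi_1, chi_3> = (1/8)[1*(2)*conj(1) + 1*(-2)*conj(1) + 2*(0)*conj(-1) + 2*(0)*conj(1) + 2*(0)*conj(-1)]
      = (1/8)[(2) + (-2) + (0) + (0) + (0)] = 0/8 = 0
  <chi_5*chi_1, chi_4> = (1/8)[1*(2)*conj(1) + 1*(-2)*conj(1) + 2*(0)*conj(-1) + 2*(0)*conj(-1) + 2*(0)*conj(1)]
      = (1/8)[(2) + (-2) + (0) + (0) + (0)] = 0/8 = 0
  <chi_5*chi_1, chi_5> = (1/8)[1*(2)*conj(2) + 1*(-2)*conj(-2) + 2*(0)*conj(0) + 2*(0)*conj(0) + 2*(0)*conj(0)]
      = (1/8)[(4) + (4) + (0) + (0) + (0)] = 8/8 = 1
Hence the multiplicities are chi_5: 1. Dimension check: dim(chi_5)*dim(chi_1) = 2*1 = 2 and sum (mult * dim) = 1*2 = 2.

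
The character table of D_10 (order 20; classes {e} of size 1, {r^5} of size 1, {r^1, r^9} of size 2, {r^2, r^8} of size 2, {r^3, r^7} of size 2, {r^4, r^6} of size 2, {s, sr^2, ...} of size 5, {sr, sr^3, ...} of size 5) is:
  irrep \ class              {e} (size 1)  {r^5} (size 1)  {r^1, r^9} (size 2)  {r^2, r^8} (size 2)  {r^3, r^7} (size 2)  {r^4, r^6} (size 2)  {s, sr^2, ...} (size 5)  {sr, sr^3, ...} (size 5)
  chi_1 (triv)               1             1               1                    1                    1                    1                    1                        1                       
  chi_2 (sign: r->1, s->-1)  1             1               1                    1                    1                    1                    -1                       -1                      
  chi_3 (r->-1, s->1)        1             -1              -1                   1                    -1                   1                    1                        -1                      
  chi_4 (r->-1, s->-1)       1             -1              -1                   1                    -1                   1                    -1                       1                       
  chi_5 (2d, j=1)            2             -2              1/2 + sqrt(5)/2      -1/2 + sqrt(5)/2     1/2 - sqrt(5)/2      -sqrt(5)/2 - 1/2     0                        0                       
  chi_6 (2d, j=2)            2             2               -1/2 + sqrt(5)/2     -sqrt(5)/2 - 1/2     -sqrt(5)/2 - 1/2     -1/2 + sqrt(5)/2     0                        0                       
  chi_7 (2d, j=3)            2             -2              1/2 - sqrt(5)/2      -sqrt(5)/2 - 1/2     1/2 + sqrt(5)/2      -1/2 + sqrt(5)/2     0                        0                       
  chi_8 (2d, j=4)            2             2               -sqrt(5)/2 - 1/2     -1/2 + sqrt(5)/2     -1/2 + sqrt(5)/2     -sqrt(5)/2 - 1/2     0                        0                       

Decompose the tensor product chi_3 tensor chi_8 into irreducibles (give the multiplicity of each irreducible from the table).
chi_3 tensor chi_8 = chi_5 (all other irreducibles have multiplicity 0).

The character of a tensor product is the pointwise product (chi_3 * chi_8)(C) = chi_3(C) * chi_8(C):
  {e}: (1)*(2), {r^5}: (-1)*(2), {r^1, r^9}: (-1)*(-sqrt(5)/2 - 1/2), {r^2, r^8}: (1)*(-1/2 + sqrt(5)/2), {r^3, r^7}: (-1)*(-1/2 + sqrt(5)/2), {r^4, r^6}: (1)*(-sqrt(5)/2 - 1/2), {s, sr^2, ...}: (1)*(0), {sr, sr^3, ...}: (-1)*(0)
so (chi_3 * chi_8) takes values
  {e} -> 2, {r^5} -> -2, {r^1, r^9} -> 1/2 + sqrt(5)/2, {r^2, r^8} -> -1/2 + sqrt(5)/2, {r^3, r^7} -> 1/2 - sqrt(5)/2, {r^4, r^6} -> -sqrt(5)/2 - 1/2, {s, sr^2, ...} -> 0, {sr, sr^3, ...} -> 0.
Now take the inner product of this character with each irreducible chi from the table, <chi_3*chi_8, chi> = (1/20) sum_C |C| (chi_3*chi_8)(C) conj(chi(C)):
  <chi_3*chi_8, chi_1> = (1/20)[1*(2)*conj(1) + 1*(-2)*conj(1) + 2*(1/2 + sqrt(5)/2)*conj(1) + 2*(-1/2 + sqrt(5)/2)*conj(1) + 2*(1/2 - sqrt(5)/2)*conj(1) + 2*(-sqrt(5)/2 - 1/2)*conj(1) + 5*(0)*conj(1) + 5*(0)*conj(1)]
      = (1/20)[(2) + (-2) + (1 + sqrt(5)) + (-1 + sqrt(5)) + (1 - sqrt(5)) + (-sqrt(5) - 1) + (0) + (0)] = 0/20 = 0
  <chi_3*chi_8, chi_2> = (1/20)[1*(2)*conj(1) + 1*(-2)*conj(1) + 2*(1/2 + sqrt(5)/2)*conj(1) + 2*(-1/2 + sqrt(5)/2)*conj(1) + 2*(1/2 - sqrt(5)/2)*conj(1) + 2*(-sqrt(5)/2 - 1/2)*conj(1) + 5*(0)*conj(-1) + 5*(0)*conj(-1)]
      = (1/20)[(2) + (-2) + (1 + sqrt(5)) + (-1 + sqrt(5)) + (1 - sqrt(5)) + (-sqrt(5) - 1) + (0) + (0)] = 0/20 = 0
  <chi_3*chi_8, chi_3> = (1/20)[1*(2)*conj(1) + 1*(-2)*conj(-1) + 2*(1/2 + sqrt(5)/2)*conj(-1) + 2*(-1/2 + sqrt(5)/2)*conj(1) + 2*(1/2 - sqrt(5)/2)*conj(-1) + 2*(-sqrt(5)/2 - 1/2)*conj(1) + 5*(0)*conj(1) + 5*(0)*conj(-1)]
      = (1/20)[(2) + (2) + (-sqrt(5) - 1) + (-1 + sqrt(5)) + (-1 + sqrt(5)) + (-sqrt(5) - 1) + (0) + (0)] = 0/20 = 0
  <chi_3*chi_8, chi_4> = (1/20)[1*(2)*conj(1) + 1*(-2)*conj(-1) + 2*(1/2 + sqrt(5)/2)*conj(-1) + 2*(-1/2 + sqrt(5)/2)*conj(1) + 2*(1/2 - sqrt(5)/2)*conj(-1) + 2*(-sqrt(5)/2 - 1/2)*conj(1) + 5*(0)*conj(-1) + 5*(0)*conj(1)]
      = (1/20)[(2) + (2) + (-sqrt(5) - 1) + (-1 + sqrt(5)) + (-1 + sqrt(5)) + (-sqrt(5) - 1) + (0) + (0)] = 0/20 = 0
  <chi_3*chi_8, chi_5> = (1/20)[1*(2)*conj(2) + 1*(-2)*conj(-2) + 2*(1/2 + sqrt(5)/2)*conj(1/2 + sqrt(5)/2) + 2*(-1/2 + sqrt(5)/2)*conj(-1/2 + sqrt(5)/2) + 2*(1/2 - sqrt(5)/2)*conj(1/2 - sqrt(5)/2) + 2*(-sqrt(5)/2 - 1/2)*conj(-sqrt(5)/2 - 1/2) + 5*(0)*conj(0) + 5*(0)*conj(0)]
      = (1/20)[(4) + (4) + (sqrt(5) + 3) + (3 - sqrt(5)) + (3 - sqrt(5)) + (sqrt(5) + 3) + (0) + (0)] = 20/20 = 1
  <chi_3*chi_8, chi_6> = (1/20)[1*(2)*conj(2) + 1*(-2)*conj(2) + 2*(1/2 + sqrt(5)/2)*conj(-1/2 + sqrt(5)/2) + 2*(-1/2 + sqrt(5)/2)*conj(-sqrt(5)/2 - 1/2) + 2*(1/2 - sqrt(5)/2)*conj(-sqrt(5)/2 - 1/2) + 2*(-sqrt(5)/2 - 1/2)*conj(-1/2 + sqrt(5)/2) + 5*(0)*conj(0) + 5*(0)*conj(0)]
      = (1/20)[(4) + (-4) + (2) + (-2) + (2) + (-2) + (0) + (0)] = 0/20 = 0
  <chi_3*chi_8, chi_7> = (1/20)[1*(2)*conj(2) + 1*(-2)*conj(-2) + 2*(1/2 + sqrt(5)/2)*conj(1/2 - sqrt(5)/2) + 2*(-1/2 + sqrt(5)/2)*conj(-sqrt(5)/2 - 1/2) + 2*(1/2 - sqrt(5)/2)*conj(1/2 + sqrt(5)/2) + 2*(-sqrt(5)/2 - 1/2)*conj(-1/2 + sqrt(5)/2) + 5*(0)*conj(0) + 5*(0)*conj(0)]
      = (1/20)[(4) + (4) + (-2) + (-2) + (-2) + (-2) + (0) + (0)] = 0/20 = 0
  <chi_3*chi_8, chi_8> = (1/20)[1*(2)*conj(2) + 1*(-2)*conj(2) + 2*(1/2 + sqrt(5)/2)*conj(-sqrt(5)/2 - 1/2) + 2*(-1/2 + sqrt(5)/2)*conj(-1/2 + sqrt(5)/2) + 2*(1/2 - sqrt(5)/2)*conj(-1/2 + sqrt(5)/2) + 2*(-sqrt(5)/2 - 1/2)*conj(-sqrt(5)/2 - 1/2) + 5*(0)*conj(0) + 5*(0)*conj(0)]
      = (1/20)[(4) + (-4) + (-3 - sqrt(5)) + (3 - sqrt(5)) + (-3 + sqrt(5)) + (sqrt(5) + 3) + (0) + (0)] = 0/20 = 0
Hence the multiplicities are chi_5: 1. Dimension check: dim(chi_3)*dim(chi_8) = 1*2 = 2 and sum (mult * dim) = 1*2 = 2.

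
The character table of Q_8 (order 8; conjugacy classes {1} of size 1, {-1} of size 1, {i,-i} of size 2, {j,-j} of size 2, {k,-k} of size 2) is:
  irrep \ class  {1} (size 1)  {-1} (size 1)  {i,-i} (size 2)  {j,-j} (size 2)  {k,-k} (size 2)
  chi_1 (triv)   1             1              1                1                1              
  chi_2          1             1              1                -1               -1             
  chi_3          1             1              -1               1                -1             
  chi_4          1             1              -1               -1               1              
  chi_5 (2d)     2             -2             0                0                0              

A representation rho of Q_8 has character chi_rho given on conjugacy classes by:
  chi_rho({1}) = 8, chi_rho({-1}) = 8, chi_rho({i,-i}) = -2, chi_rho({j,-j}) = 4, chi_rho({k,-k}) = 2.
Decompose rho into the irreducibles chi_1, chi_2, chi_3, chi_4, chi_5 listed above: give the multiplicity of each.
Multiplicities: chi_1: 3, chi_2: 0, chi_3: 3, chi_4: 2, chi_5: 0.

Details: Use <chi_rho, chi> = (1/|G|) sum_C |C| * chi_rho(C) * conj(chi(C)) with |G| = 8 for each irreducible chi in the table:
  <chi_rho, chi_1> = (1/8)[1*(8)*conj(1) + 1*(8)*conj(1) + 2*(-2)*conj(1) + 2*(4)*conj(1) + 2*(2)*conj(1)]
      = (1/8)[(8) + (8) + (-4) + (8) + (4)] = 24/8 = 3
  <chi_rho, chi_2> = (1/8)[1*(8)*conj(1) + 1*(8)*conj(1) + 2*(-2)*conj(1) + 2*(4)*conj(-1) + 2*(2)*conj(-1)]
      = (1/8)[(8) + (8) + (-4) + (-8) + (-4)] = 0/8 = 0
  <chi_rho, chi_3> = (1/8)[1*(8)*conj(1) + 1*(8)*conj(1) + 2*(-2)*conj(-1) + 2*(4)*conj(1) + 2*(2)*conj(-1)]
      = (1/8)[(8) + (8) + (4) + (8) + (-4)] = 24/8 = 3
  <chi_rho, chi_4> = (1/8)[1*(8)*conj(1) + 1*(8)*conj(1) + 2*(-2)*conj(-1) + 2*(4)*conj(-1) + 2*(2)*conj(1)]
      = (1/8)[(8) + (8) + (4) + (-8) + (4)] = 16/8 = 2
  <chi_rho, chi_5> = (1/8)[1*(8)*conj(2) + 1*(8)*conj(-2) + 2*(-2)*conj(0) + 2*(4)*conj(0) + 2*(2)*conj(0)]
      = (1/8)[(16) + (-16) + (0) + (0) + (0)] = 0/8 = 0
Dimension check: dim(rho) = sum (mult * dim) = 3*1 + 0*1 + 3*1 + 2*1 + 0*2 = 8 = chi_rho(e) = 8.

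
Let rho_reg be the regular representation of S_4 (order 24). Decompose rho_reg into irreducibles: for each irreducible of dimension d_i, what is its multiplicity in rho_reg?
Each irreducible V_i of dimension d_i appears with multiplicity d_i, i.e. rho_reg = (direct sum over all irreducibles V_i) d_i V_i. The irreducible dimensions for S_4 are 1, 1, 2, 3, 3: 2 irreducibles of dimension 1, each with multiplicity 1; 1 irreducible of dimension 2, with multiplicity 2; 2 irreducibles of dimension 3, each with multiplicity 3. Total dimension 2*1*1 + 1*2*2 + 2*3*3 = 24 = |G|.

Details: General theorem: in the regular representation of a finite group G, each irreducible appears with multiplicity equal to its dimension. Check: dim(rho_reg) = sum d_i^2 = 1 + 1 + 4 + 9 + 9 = 24 = |G|.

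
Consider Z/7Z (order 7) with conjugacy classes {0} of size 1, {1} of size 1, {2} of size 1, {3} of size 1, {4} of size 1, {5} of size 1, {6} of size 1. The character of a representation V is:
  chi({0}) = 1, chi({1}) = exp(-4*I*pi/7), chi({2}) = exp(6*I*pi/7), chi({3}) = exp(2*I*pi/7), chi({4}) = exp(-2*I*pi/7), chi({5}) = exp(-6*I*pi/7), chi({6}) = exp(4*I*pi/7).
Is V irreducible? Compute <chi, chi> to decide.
Irreducible: <chi, chi> = 1.

Why: <chi, chi> = (1/|G|) sum_C |C| * |chi(C)|^2 = (1/7)[1*|1|^2 + 1*|exp(-4*I*pi/7)|^2 + 1*|exp(6*I*pi/7)|^2 + 1*|exp(2*I*pi/7)|^2 + 1*|exp(-2*I*pi/7)|^2 + 1*|exp(-6*I*pi/7)|^2 + 1*|exp(4*I*pi/7)|^2]
  = (1/7)[(1) + (1) + (1) + (1) + (1) + (1) + (1)] = 7/7 = 1.
(Exp terms are combined using exp(i*s)*conj(exp(i*t)) = exp(i*(s-t)), and sums of them are collapsed using the identity that for every m > 1 the m distinct m-th roots of unity sum to 0, e.g. 1 + exp(2*I*pi/3) + exp(-2*I*pi/3) = 0.)
A character is irreducible iff <chi, chi> = 1, so this representation is irreducible.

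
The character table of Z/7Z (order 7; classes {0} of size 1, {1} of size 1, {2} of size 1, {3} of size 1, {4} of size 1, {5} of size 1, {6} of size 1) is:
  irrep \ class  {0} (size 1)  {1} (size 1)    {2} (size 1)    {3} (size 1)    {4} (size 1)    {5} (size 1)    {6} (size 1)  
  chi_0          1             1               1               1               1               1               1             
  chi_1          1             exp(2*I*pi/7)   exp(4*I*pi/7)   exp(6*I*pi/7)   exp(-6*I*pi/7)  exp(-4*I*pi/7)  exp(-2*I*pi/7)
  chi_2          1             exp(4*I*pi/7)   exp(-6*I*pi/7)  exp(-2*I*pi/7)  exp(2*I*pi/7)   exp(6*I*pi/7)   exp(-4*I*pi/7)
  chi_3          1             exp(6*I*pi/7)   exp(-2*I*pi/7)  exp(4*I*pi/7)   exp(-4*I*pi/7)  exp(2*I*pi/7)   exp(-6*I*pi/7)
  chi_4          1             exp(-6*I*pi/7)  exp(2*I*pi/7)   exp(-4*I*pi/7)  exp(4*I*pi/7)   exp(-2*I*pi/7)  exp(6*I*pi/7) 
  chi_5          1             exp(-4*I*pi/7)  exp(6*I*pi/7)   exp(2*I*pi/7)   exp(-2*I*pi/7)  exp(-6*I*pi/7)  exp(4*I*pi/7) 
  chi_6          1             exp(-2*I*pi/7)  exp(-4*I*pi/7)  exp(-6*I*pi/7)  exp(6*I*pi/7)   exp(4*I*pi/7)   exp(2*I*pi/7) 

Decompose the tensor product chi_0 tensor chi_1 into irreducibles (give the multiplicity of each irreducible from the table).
chi_0 tensor chi_1 = chi_1 (all other irreducibles have multiplicity 0).

Reasoning: The character of a tensor product is the pointwise product (chi_0 * chi_1)(C) = chi_0(C) * chi_1(C):
  {0}: (1)*(1), {1}: (1)*(exp(2*I*pi/7)), {2}: (1)*(exp(4*I*pi/7)), {3}: (1)*(exp(6*I*pi/7)), {4}: (1)*(exp(-6*I*pi/7)), {5}: (1)*(exp(-4*I*pi/7)), {6}: (1)*(exp(-2*I*pi/7))
so (chi_0 * chi_1) takes values
  {0} -> 1, {1} -> exp(2*I*pi/7), {2} -> exp(4*I*pi/7), {3} -> exp(6*I*pi/7), {4} -> exp(-6*I*pi/7), {5} -> exp(-4*I*pi/7), {6} -> exp(-2*I*pi/7).
Now take the inner product of this character with each irreducible chi from the table, <chi_0*chi_1, chi> = (1/7) sum_C |C| (chi_0*chi_1)(C) conj(chi(C)):
  <chi_0*chi_1, chi_0> = (1/7)[1*(1)*conj(1) + 1*(exp(2*I*pi/7))*conj(1) + 1*(exp(4*I*pi/7))*conj(1) + 1*(exp(6*I*pi/7))*conj(1) + 1*(exp(-6*I*pi/7))*conj(1) + 1*(exp(-4*I*pi/7))*conj(1) + 1*(exp(-2*I*pi/7))*conj(1)]
      = (1/7)[(1) + (exp(2*I*pi/7)) + (exp(4*I*pi/7)) + (exp(6*I*pi/7)) + (exp(-6*I*pi/7)) + (exp(-4*I*pi/7)) + (exp(-2*I*pi/7))] = 0/7 = 0
  <chi_0*chi_1, chi_1> = (1/7)[1*(1)*conj(1) + 1*(exp(2*I*pi/7))*conj(exp(2*I*pi/7)) + 1*(exp(4*I*pi/7))*conj(exp(4*I*pi/7)) + 1*(exp(6*I*pi/7))*conj(exp(6*I*pi/7)) + 1*(exp(-6*I*pi/7))*conj(exp(-6*I*pi/7)) + 1*(exp(-4*I*pi/7))*conj(exp(-4*I*pi/7)) + 1*(exp(-2*I*pi/7))*conj(exp(-2*I*pi/7))]
      = (1/7)[(1) + (1) + (1) + (1) + (1) + (1) + (1)] = 7/7 = 1
  <chi_0*chi_1, chi_2> = (1/7)[1*(1)*conj(1) + 1*(exp(2*I*pi/7))*conj(exp(4*I*pi/7)) + 1*(exp(4*I*pi/7))*conj(exp(-6*I*pi/7)) + 1*(exp(6*I*pi/7))*conj(exp(-2*I*pi/7)) + 1*(exp(-6*I*pi/7))*conj(exp(2*I*pi/7)) + 1*(exp(-4*I*pi/7))*conj(exp(6*I*pi/7)) + 1*(exp(-2*I*pi/7))*conj(exp(-4*I*pi/7))]
      = (1/7)[(1) + (exp(-2*I*pi/7)) + (exp(-4*I*pi/7)) + (exp(-6*I*pi/7)) + (exp(6*I*pi/7)) + (exp(4*I*pi/7)) + (exp(2*I*pi/7))] = 0/7 = 0
  <chi_0*chi_1, chi_3> = (1/7)[1*(1)*conj(1) + 1*(exp(2*I*pi/7))*conj(exp(6*I*pi/7)) + 1*(exp(4*I*pi/7))*conj(exp(-2*I*pi/7)) + 1*(exp(6*I*pi/7))*conj(exp(4*I*pi/7)) + 1*(exp(-6*I*pi/7))*conj(exp(-4*I*pi/7)) + 1*(exp(-4*I*pi/7))*conj(exp(2*I*pi/7)) + 1*(exp(-2*I*pi/7))*conj(exp(-6*I*pi/7))]
      = (1/7)[(1) + (exp(-4*I*pi/7)) + (exp(6*I*pi/7)) + (exp(2*I*pi/7)) + (exp(-2*I*pi/7)) + (exp(-6*I*pi/7)) + (exp(4*I*pi/7))] = 0/7 = 0
  <chi_0*chi_1, chi_4> = (1/7)[1*(1)*conj(1) + 1*(exp(2*I*pi/7))*conj(exp(-6*I*pi/7)) + 1*(exp(4*I*pi/7))*conj(exp(2*I*pi/7)) + 1*(exp(6*I*pi/7))*conj(exp(-4*I*pi/7)) + 1*(exp(-6*I*pi/7))*conj(exp(4*I*pi/7)) + 1*(exp(-4*I*pi/7))*conj(exp(-2*I*pi/7)) + 1*(exp(-2*I*pi/7))*conj(exp(6*I*pi/7))]
      = (1/7)[(1) + (exp(-6*I*pi/7)) + (exp(2*I*pi/7)) + (exp(-4*I*pi/7)) + (exp(4*I*pi/7)) + (exp(-2*I*pi/7)) + (exp(6*I*pi/7))] = 0/7 = 0
  <chi_0*chi_1, chi_5> = (1/7)[1*(1)*conj(1) + 1*(exp(2*I*pi/7))*conj(exp(-4*I*pi/7)) + 1*(exp(4*I*pi/7))*conj(exp(6*I*pi/7)) + 1*(exp(6*I*pi/7))*conj(exp(2*I*pi/7)) + 1*(exp(-6*I*pi/7))*conj(exp(-2*I*pi/7)) + 1*(exp(-4*I*pi/7))*conj(exp(-6*I*pi/7)) + 1*(exp(-2*I*pi/7))*conj(exp(4*I*pi/7))]
      = (1/7)[(1) + (exp(6*I*pi/7)) + (exp(-2*I*pi/7)) + (exp(4*I*pi/7)) + (exp(-4*I*pi/7)) + (exp(2*I*pi/7)) + (exp(-6*I*pi/7))] = 0/7 = 0
  <chi_0*chi_1, chi_6> = (1/7)[1*(1)*conj(1) + 1*(exp(2*I*pi/7))*conj(exp(-2*I*pi/7)) + 1*(exp(4*I*pi/7))*conj(exp(-4*I*pi/7)) + 1*(exp(6*I*pi/7))*conj(exp(-6*I*pi/7)) + 1*(exp(-6*I*pi/7))*conj(exp(6*I*pi/7)) + 1*(exp(-4*I*pi/7))*conj(exp(4*I*pi/7)) + 1*(exp(-2*I*pi/7))*conj(exp(2*I*pi/7))]
      = (1/7)[(1) + (exp(4*I*pi/7)) + (exp(-6*I*pi/7)) + (exp(-2*I*pi/7)) + (exp(2*I*pi/7)) + (exp(6*I*pi/7)) + (exp(-4*I*pi/7))] = 0/7 = 0
(Exp terms are combined using exp(i*s)*conj(exp(i*t)) = exp(i*(s-t)), and sums of them are collapsed using the identity that for every m > 1 the m distinct m-th roots of unity sum to 0, e.g. 1 + exp(2*I*pi/3) + exp(-2*I*pi/3) = 0.)
Hence the multiplicities are chi_1: 1. Dimension check: dim(chi_0)*dim(chi_1) = 1*1 = 1 and sum (mult * dim) = 1*1 = 1.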